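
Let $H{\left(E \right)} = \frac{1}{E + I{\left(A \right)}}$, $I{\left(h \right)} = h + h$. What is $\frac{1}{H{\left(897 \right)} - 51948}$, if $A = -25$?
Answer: $- \frac{847}{43999955} \approx -1.925 \cdot 10^{-5}$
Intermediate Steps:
$I{\left(h \right)} = 2 h$
$H{\left(E \right)} = \frac{1}{-50 + E}$ ($H{\left(E \right)} = \frac{1}{E + 2 \left(-25\right)} = \frac{1}{E - 50} = \frac{1}{-50 + E}$)
$\frac{1}{H{\left(897 \right)} - 51948} = \frac{1}{\frac{1}{-50 + 897} - 51948} = \frac{1}{\frac{1}{847} - 51948} = \frac{1}{- \frac{43999955}{847}} = - \frac{847}{43999955}$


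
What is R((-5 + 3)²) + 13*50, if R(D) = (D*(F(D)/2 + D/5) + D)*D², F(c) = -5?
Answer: 3026/5 ≈ 605.20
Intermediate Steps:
R(D) = D²*(D + D*(-5/2 + D/5)) (R(D) = (D*(-5/2 + D/5) + D)*D² = (D + D*(-5/2 + D/5))*D² = D²*(D + D*(-5/2 + D/5)))
R((-5 + 3)²) + 13*50 = ((-5 + 3)²)³*(-15 + 2*(-5 + 3)²)/10 + 13*50 = ((-2)²)³*(-15 + 2*(-2)²)/10 + 650 = (⅒)*4³*(-15 + 2*4) + 650 = (⅒)*64*(-15 + 8) + 650 = (⅒)*64*(-7) + 650 = -224/5 + 650 = 3026/5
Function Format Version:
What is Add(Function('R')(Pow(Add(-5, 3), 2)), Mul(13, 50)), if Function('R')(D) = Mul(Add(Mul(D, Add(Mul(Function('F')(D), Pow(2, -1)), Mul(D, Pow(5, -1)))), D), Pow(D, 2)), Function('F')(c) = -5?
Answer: Rational(3026, 5) ≈ 605.20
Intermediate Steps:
Function('R')(D) = Mul(Pow(D, 2), Add(D, Mul(D, Add(Rational(-5, 2), Mul(Rational(1, 5), D))))) (Function('R')(D) = Mul(Add(Mul(D, Add(Mul(-5, Pow(2, -1)), Mul(D, Pow(5, -1)))), D), Pow(D, 2)) = Mul(Add(Mul(D, Add(Mul(-5, Rational(1, 2)), Mul(D, Rational(1, 5)))), D), Pow(D, 2)) = Mul(Add(Mul(D, Add(Rational(-5, 2), Mul(Rational(1, 5), D))), D), Pow(D, 2)) = Mul(Add(D, Mul(D, Add(Rational(-5, 2), Mul(Rational(1, 5), D)))), Pow(D, 2)) = Mul(Pow(D, 2), Add(D, Mul(D, Add(Rational(-5, 2), Mul(Rational(1, 5), D))))))
Add(Function('R')(Pow(Add(-5, 3), 2)), Mul(13, 50)) = Add(Mul(Rational(1, 10), Pow(Pow(Add(-5, 3), 2), 3), Add(-15, Mul(2, Pow(Add(-5, 3), 2)))), Mul(13, 50)) = Add(Mul(Rational(1, 10), Pow(Pow(-2, 2), 3), Add(-15, Mul(2, Pow(-2, 2)))), 650) = Add(Mul(Rational(1, 10), Pow(4, 3), Add(-15, Mul(2, 4))), 650) = Add(Mul(Rational(1, 10), 64, Add(-15, 8)), 650) = Add(Mul(Rational(1, 10), 64, -7), 650) = Add(Rational(-224, 5), 650) = Rational(3026, 5)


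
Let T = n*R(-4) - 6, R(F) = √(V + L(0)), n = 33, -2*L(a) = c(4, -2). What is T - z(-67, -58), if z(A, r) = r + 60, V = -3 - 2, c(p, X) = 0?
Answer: -8 + 33*I*√5 ≈ -8.0 + 73.79*I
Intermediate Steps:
V = -5
L(a) = 0 (L(a) = -½*0 = 0)
z(A, r) = 60 + r
R(F) = I*√5 (R(F) = √(-5 + 0) = √(-5) = I*√5)
T = -6 + 33*I*√5 (T = 33*(I*√5) - 6 = 33*I*√5 - 6 = -6 + 33*I*√5 ≈ -6.0 + 73.79*I)
T - z(-67, -58) = (-6 + 33*I*√5) - (60 - 58) = (-6 + 33*I*√5) - 1*2 = (-6 + 33*I*√5) - 2 = -8 + 33*I*√5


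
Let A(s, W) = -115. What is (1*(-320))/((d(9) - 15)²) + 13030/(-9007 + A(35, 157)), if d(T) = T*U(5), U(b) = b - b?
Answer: -585079/205245 ≈ -2.8506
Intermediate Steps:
U(b) = 0
d(T) = 0 (d(T) = T*0 = 0)
(1*(-320))/((d(9) - 15)²) + 13030/(-9007 + A(35, 157)) = (1*(-320))/((0 - 15)²) + 13030/(-9007 - 115) = -320/((-15)²) + 13030/(-9122) = -320/225 + 13030*(-1/9122) = -320*1/225 - 6515/4561 = -64/45 - 6515/4561 = -585079/205245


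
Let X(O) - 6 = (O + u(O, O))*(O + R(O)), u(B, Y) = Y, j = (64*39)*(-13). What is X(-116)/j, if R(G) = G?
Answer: -26915/16224 ≈ -1.6590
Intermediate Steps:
j = -32448 (j = 2496*(-13) = -32448)
X(O) = 6 + 4*O² (X(O) = 6 + (O + O)*(O + O) = 6 + (2*O)*(2*O) = 6 + 4*O²)
X(-116)/j = (6 + 4*(-116)²)/(-32448) = (6 + 4*13456)*(-1/32448) = (6 + 53824)*(-1/32448) = 53830*(-1/32448) = -26915/16224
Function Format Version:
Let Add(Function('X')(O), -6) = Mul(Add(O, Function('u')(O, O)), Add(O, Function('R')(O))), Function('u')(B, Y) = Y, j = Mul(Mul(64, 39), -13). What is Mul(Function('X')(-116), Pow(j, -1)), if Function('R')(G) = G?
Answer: Rational(-26915, 16224) ≈ -1.6590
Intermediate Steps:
j = -32448 (j = Mul(2496, -13) = -32448)
Function('X')(O) = Add(6, Mul(4, Pow(O, 2))) (Function('X')(O) = Add(6, Mul(Add(O, O), Add(O, O))) = Add(6, Mul(Mul(2, O), Mul(2, O))) = Add(6, Mul(4, Pow(O, 2))))
Mul(Function('X')(-116), Pow(j, -1)) = Mul(Add(6, Mul(4, Pow(-116, 2))), Pow(-32448, -1)) = Mul(Add(6, Mul(4, 13456)), Rational(-1, 32448)) = Mul(Add(6, 53824), Rational(-1, 32448)) = Mul(53830, Rational(-1, 32448)) = Rational(-26915, 16224)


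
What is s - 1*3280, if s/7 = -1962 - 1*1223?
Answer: -25575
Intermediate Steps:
s = -22295 (s = 7*(-1962 - 1*1223) = 7*(-1962 - 1223) = 7*(-3185) = -22295)
s - 1*3280 = -22295 - 1*3280 = -22295 - 3280 = -25575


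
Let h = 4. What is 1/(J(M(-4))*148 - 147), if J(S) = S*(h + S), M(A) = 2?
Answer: 1/1629 ≈ 0.00061387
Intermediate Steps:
J(S) = S*(4 + S)
1/(J(M(-4))*148 - 147) = 1/((2*(4 + 2))*148 - 147) = 1/((2*6)*148 - 147) = 1/(12*148 - 147) = 1/(1776 - 147) = 1/1629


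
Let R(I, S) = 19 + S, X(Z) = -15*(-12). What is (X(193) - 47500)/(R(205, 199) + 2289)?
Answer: -47320/2507 ≈ -18.875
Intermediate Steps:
X(Z) = 180
(X(193) - 47500)/(R(205, 199) + 2289) = (180 - 47500)/((19 + 199) + 2289) = -47320/(218 + 2289) = -47320/2507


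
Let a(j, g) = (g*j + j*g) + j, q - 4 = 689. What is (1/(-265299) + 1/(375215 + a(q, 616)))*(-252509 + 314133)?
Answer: -14857315310/81558483879 ≈ -0.18217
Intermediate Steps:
q = 693 (q = 4 + 689 = 693)
a(j, g) = j + 2*g*j (a(j, g) = (g*j + g*j) + j = 2*g*j + j = j + 2*g*j)
(1/(-265299) + 1/(375215 + a(q, 616)))*(-252509 + 314133) = (1/(-265299) + 1/(375215 + 693*(1 + 2*616)))*(-252509 + 314133) = (-1/265299 + 1/(375215 + 693*(1 + 1232)))*61624 = (-1/265299 + 1/(375215 + 693*1233))*61624 = (-1/265299 + 1/(375215 + 854469))*61624 = (-1/265299 + 1/1229684)*61624 = -964385/326233935516*61624 = -14857315310/81558483879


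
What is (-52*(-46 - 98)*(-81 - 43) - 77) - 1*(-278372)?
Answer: -650217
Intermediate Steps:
(-52*(-46 - 98)*(-81 - 43) - 77) - 1*(-278372) = (-(-7488)*(-124) - 77) + 278372 = (-52*17856 - 77) + 278372 = (-928512 - 77) + 278372 = -928589 + 278372 = -650217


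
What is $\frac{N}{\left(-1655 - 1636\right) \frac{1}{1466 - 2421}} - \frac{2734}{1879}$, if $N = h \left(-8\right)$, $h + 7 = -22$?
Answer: $\frac{407313646}{6183789} \approx 65.868$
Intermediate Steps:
$h = -29$ ($h = -7 - 22 = -29$)
$N = 232$ ($N = \left(-29\right) \left(-8\right) = 232$)
$\frac{N}{\left(-1655 - 1636\right) \frac{1}{1466 - 2421}} - \frac{2734}{1879} = \frac{232}{\left(-1655 - 1636\right) \frac{1}{1466 - 2421}} - \frac{2734}{1879} = \frac{232}{\left(-3291\right) \frac{1}{-955}} - \frac{2734}{1879} = \frac{232}{\left(-3291\right) \left(- \frac{1}{955}\right)} - \frac{2734}{1879} = \frac{232}{\frac{3291}{955}} - \frac{2734}{1879} = 232 \cdot \frac{955}{3291} - \frac{2734}{1879} = \frac{221560}{3291} - \frac{2734}{1879} = \frac{407313646}{6183789}$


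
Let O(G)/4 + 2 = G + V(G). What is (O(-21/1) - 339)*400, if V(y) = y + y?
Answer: -239600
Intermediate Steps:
V(y) = 2*y
O(G) = -8 + 12*G (O(G) = -8 + 4*(G + 2*G) = -8 + 4*(3*G) = -8 + 12*G)
(O(-21/1) - 339)*400 = ((-8 + 12*(-21/1)) - 339)*400 = ((-8 + 12*(-21*1)) - 339)*400 = ((-8 + 12*(-21)) - 339)*400 = ((-8 - 252) - 339)*400 = (-260 - 339)*400 = -599*400 = -239600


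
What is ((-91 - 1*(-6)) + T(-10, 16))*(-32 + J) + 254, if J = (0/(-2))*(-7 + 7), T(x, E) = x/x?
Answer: 2942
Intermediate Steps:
T(x, E) = 1
J = 0 (J = (0*(-½))*0 = 0*0 = 0)
((-91 - 1*(-6)) + T(-10, 16))*(-32 + J) + 254 = ((-91 - 1*(-6)) + 1)*(-32 + 0) + 254 = ((-91 + 6) + 1)*(-32) + 254 = (-85 + 1)*(-32) + 254 = -84*(-32) + 254 = 2688 + 254 = 2942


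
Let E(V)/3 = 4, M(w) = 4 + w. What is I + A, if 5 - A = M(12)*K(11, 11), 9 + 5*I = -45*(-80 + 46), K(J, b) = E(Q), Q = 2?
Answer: 586/5 ≈ 117.20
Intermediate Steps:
E(V) = 12 (E(V) = 3*4 = 12)
K(J, b) = 12
I = 1521/5 (I = -9/5 + (-45*(-80 + 46))/5 = -9/5 + (-45*(-34))/5 = -9/5 + (1/5)*1530 = -9/5 + 306 = 1521/5 ≈ 304.20)
A = -187 (A = 5 - (4 + 12)*12 = 5 - 16*12 = 5 - 1*192 = 5 - 192 = -187)
I + A = 1521/5 - 187 = 586/5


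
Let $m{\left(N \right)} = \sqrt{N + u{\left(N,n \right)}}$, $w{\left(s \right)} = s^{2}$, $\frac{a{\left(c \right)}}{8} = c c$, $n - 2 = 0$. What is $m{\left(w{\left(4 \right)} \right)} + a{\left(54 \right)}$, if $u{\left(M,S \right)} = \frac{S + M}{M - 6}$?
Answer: $23328 + \frac{\sqrt{445}}{5} \approx 23332.0$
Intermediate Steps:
$n = 2$ ($n = 2 + 0 = 2$)
$u{\left(M,S \right)} = \frac{M + S}{-6 + M}$
$a{\left(c \right)} = 8 c^{2}$ ($a{\left(c \right)} = 8 c c = 8 c^{2}$)
$m{\left(N \right)} = \sqrt{N + \frac{2 + N}{-6 + N}}$ ($m{\left(N \right)} = \sqrt{N + \frac{N + 2}{-6 + N}} = \sqrt{N + \frac{2 + N}{-6 + N}}$)
$m{\left(w{\left(4 \right)} \right)} + a{\left(54 \right)} = \sqrt{\frac{2 + 4^{2} + 4^{2} \left(-6 + 4^{2}\right)}{-6 + 4^{2}}} + 8 \cdot 54^{2} = \sqrt{\frac{2 + 16 + 16 \left(-6 + 16\right)}{-6 + 16}} + 8 \cdot 2916 = \sqrt{\frac{2 + 16 + 16 \cdot 10}{10}} + 23328 = \sqrt{\frac{2 + 16 + 160}{10}} + 23328 = \sqrt{\frac{1}{10} \cdot 178} + 23328 = \sqrt{\frac{89}{5}} + 23328 = \frac{\sqrt{445}}{5} + 23328 = 23328 + \frac{\sqrt{445}}{5}$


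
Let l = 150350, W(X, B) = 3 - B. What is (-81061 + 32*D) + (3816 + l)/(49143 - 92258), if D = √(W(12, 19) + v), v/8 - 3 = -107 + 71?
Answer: -3495099181/43115 + 64*I*√70 ≈ -81065.0 + 535.46*I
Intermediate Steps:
v = -264 (v = 24 + 8*(-107 + 71) = 24 + 8*(-36) = 24 - 288 = -264)
D = 2*I*√70 (D = √((3 - 1*19) - 264) = √((3 - 19) - 264) = √(-16 - 264) = √(-280) = 2*I*√70 ≈ 16.733*I)
(-81061 + 32*D) + (3816 + l)/(49143 - 92258) = (-81061 + 32*(2*I*√70)) + (3816 + 150350)/(49143 - 92258) = (-81061 + 64*I*√70) + 154166/(-43115) = (-81061 + 64*I*√70) + 154166*(-1/43115) = (-81061 + 64*I*√70) - 154166/43115 = -3495099181/43115 + 64*I*√70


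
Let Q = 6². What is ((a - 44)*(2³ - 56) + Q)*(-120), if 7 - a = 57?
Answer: -545760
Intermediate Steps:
Q = 36
a = -50 (a = 7 - 1*57 = 7 - 57 = -50)
((a - 44)*(2³ - 56) + Q)*(-120) = ((-50 - 44)*(2³ - 56) + 36)*(-120) = (-94*(8 - 56) + 36)*(-120) = (-94*(-48) + 36)*(-120) = (4512 + 36)*(-120) = 4548*(-120) = -545760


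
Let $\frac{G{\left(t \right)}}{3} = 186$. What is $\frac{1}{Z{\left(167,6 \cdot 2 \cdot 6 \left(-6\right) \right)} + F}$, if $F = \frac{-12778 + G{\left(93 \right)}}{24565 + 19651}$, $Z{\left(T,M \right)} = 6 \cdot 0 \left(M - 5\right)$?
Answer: $- \frac{11054}{3055} \approx -3.6183$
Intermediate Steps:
$G{\left(t \right)} = 558$ ($G{\left(t \right)} = 3 \cdot 186 = 558$)
$Z{\left(T,M \right)} = 0$ ($Z{\left(T,M \right)} = 6 \cdot 0 \left(-5 + M\right) = 6 \cdot 0 = 0$)
$F = - \frac{3055}{11054}$ ($F = \frac{-12778 + 558}{24565 + 19651} = - \frac{12220}{44216} = \left(-12220\right) \frac{1}{44216} = - \frac{3055}{11054} \approx -0.27637$)
$\frac{1}{Z{\left(167,6 \cdot 2 \cdot 6 \left(-6\right) \right)} + F} = \frac{1}{0 - \frac{3055}{11054}} = \frac{1}{- \frac{3055}{11054}} = - \frac{11054}{3055}$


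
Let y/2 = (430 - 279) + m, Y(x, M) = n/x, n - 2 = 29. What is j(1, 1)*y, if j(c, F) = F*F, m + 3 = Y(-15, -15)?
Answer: 4378/15 ≈ 291.87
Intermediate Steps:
n = 31 (n = 2 + 29 = 31)
Y(x, M) = 31/x
m = -76/15 (m = -3 + 31/(-15) = -3 + 31*(-1/15) = -3 - 31/15 = -76/15 ≈ -5.0667)
j(c, F) = F²
y = 4378/15 (y = 2*((430 - 279) - 76/15) = 2*(151 - 76/15) = 2*(2189/15) = 4378/15 ≈ 291.87)
j(1, 1)*y = 1²*(4378/15) = 1*(4378/15) = 4378/15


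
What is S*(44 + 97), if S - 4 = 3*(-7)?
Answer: -2397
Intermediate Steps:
S = -17 (S = 4 + 3*(-7) = 4 - 21 = -17)
S*(44 + 97) = -17*(44 + 97) = -17*141 = -2397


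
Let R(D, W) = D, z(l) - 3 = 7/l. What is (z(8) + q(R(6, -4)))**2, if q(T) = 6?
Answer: 6241/64 ≈ 97.516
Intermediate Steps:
z(l) = 3 + 7/l
(z(8) + q(R(6, -4)))**2 = ((3 + 7/8) + 6)**2 = (31/8 + 6)**2 = (79/8)**2 = 6241/64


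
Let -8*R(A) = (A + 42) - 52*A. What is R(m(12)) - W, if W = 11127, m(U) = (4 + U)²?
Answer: -38001/4 ≈ -9500.3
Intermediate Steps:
R(A) = -21/4 + 51*A/8 (R(A) = -((A + 42) - 52*A)/8 = -((42 + A) - 52*A)/8 = -(42 - 51*A)/8 = -21/4 + 51*A/8)
R(m(12)) - W = (-21/4 + 51*(4 + 12)²/8) - 1*11127 = (-21/4 + (51/8)*16²) - 11127 = (-21/4 + (51/8)*256) - 11127 = (-21/4 + 1632) - 11127 = 6507/4 - 11127 = -38001/4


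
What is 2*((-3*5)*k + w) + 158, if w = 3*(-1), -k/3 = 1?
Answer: 242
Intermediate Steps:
k = -3 (k = -3*1 = -3)
w = -3
2*((-3*5)*k + w) + 158 = 2*(-3*5*(-3) - 3) + 158 = 2*(-15*(-3) - 3) + 158 = 2*(45 - 3) + 158 = 2*42 + 158 = 84 + 158 = 242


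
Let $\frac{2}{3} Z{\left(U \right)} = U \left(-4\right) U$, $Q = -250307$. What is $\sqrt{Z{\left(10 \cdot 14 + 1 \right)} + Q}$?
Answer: $i \sqrt{369593} \approx 607.94 i$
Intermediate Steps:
$Z{\left(U \right)} = - 6 U^{2}$ ($Z{\left(U \right)} = \frac{3 U \left(-4\right) U}{2} = \frac{3 - 4 U U}{2} = \frac{3 \left(- 4 U^{2}\right)}{2} = - 6 U^{2}$)
$\sqrt{Z{\left(10 \cdot 14 + 1 \right)} + Q} = \sqrt{- 6 \left(10 \cdot 14 + 1\right)^{2} - 250307} = \sqrt{- 6 \left(140 + 1\right)^{2} - 250307} = \sqrt{- 6 \cdot 141^{2} - 250307} = \sqrt{\left(-6\right) 19881 - 250307} = \sqrt{-119286 - 250307} = \sqrt{-369593} = i \sqrt{369593}$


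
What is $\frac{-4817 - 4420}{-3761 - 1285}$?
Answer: $\frac{3079}{1682} \approx 1.8306$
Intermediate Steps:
$\frac{-4817 - 4420}{-3761 - 1285} = - \frac{9237}{-5046} = \left(-9237\right) \left(- \frac{1}{5046}\right) = \frac{3079}{1682}$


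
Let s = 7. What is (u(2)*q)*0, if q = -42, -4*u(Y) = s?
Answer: 0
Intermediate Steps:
u(Y) = -7/4 (u(Y) = -¼*7 = -7/4)
(u(2)*q)*0 = -7/4*(-42)*0 = (147/2)*0 = 0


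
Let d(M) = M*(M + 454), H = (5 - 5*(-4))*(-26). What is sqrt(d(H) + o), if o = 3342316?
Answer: 18*sqrt(10709) ≈ 1862.7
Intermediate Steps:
H = -650 (H = (5 + 20)*(-26) = 25*(-26) = -650)
d(M) = M*(454 + M)
sqrt(d(H) + o) = sqrt(-650*(454 - 650) + 3342316) = sqrt(-650*(-196) + 3342316) = sqrt(127400 + 3342316) = sqrt(3469716) = 18*sqrt(10709)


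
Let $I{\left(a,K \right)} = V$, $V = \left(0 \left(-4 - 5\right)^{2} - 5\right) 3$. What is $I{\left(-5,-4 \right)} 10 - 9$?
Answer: $-159$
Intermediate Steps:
$V = -15$ ($V = \left(0 \left(-9\right)^{2} - 5\right) 3 = \left(0 \cdot 81 - 5\right) 3 = \left(0 - 5\right) 3 = \left(-5\right) 3 = -15$)
$I{\left(a,K \right)} = -15$
$I{\left(-5,-4 \right)} 10 - 9 = \left(-15\right) 10 - 9 = -150 - 9 = -159$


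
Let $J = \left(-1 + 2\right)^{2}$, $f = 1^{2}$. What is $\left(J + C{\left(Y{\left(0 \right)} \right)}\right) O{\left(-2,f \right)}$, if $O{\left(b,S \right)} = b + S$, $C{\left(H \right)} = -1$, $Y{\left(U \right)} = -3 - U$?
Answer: $0$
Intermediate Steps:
$f = 1$
$J = 1$ ($J = 1^{2} = 1$)
$O{\left(b,S \right)} = S + b$
$\left(J + C{\left(Y{\left(0 \right)} \right)}\right) O{\left(-2,f \right)} = \left(1 - 1\right) \left(1 - 2\right) = 0 \left(-1\right) = 0$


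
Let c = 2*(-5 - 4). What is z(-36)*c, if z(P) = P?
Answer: 648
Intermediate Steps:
c = -18 (c = 2*(-9) = -18)
z(-36)*c = -36*(-18) = 648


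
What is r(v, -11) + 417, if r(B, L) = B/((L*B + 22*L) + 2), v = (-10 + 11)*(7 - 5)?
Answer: 54626/131 ≈ 416.99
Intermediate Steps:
v = 2 (v = 1*2 = 2)
r(B, L) = B/(2 + 22*L + B*L) (r(B, L) = B/((B*L + 22*L) + 2) = B/((22*L + B*L) + 2) = B/(2 + 22*L + B*L))
r(v, -11) + 417 = 2/(2 + 22*(-11) + 2*(-11)) + 417 = 2/(2 - 242 - 22) + 417 = 2/(-262) + 417 = 2*(-1/262) + 417 = -1/131 + 417 = 54626/131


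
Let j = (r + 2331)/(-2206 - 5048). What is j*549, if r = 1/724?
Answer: -102946345/583544 ≈ -176.42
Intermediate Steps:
r = 1/724 ≈ 0.0013812
j = -1687645/5251896 (j = (1/724 + 2331)/(-2206 - 5048) = (1687645/724)/(-7254) = (1687645/724)*(-1/7254) = -1687645/5251896 ≈ -0.32134)
j*549 = -1687645/5251896*549 = -102946345/583544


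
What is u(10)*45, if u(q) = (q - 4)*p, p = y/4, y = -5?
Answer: -675/2 ≈ -337.50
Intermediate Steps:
p = -5/4 ≈ -1.2500
u(q) = 5 - 5*q/4 (u(q) = (q - 4)*(-5/4) = (-4 + q)*(-5/4) = 5 - 5*q/4)
u(10)*45 = (5 - 5/4*10)*45 = (5 - 25/2)*45 = -15/2*45 = -675/2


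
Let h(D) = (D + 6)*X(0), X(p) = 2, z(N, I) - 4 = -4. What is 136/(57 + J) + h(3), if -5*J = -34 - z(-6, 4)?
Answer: 6422/319 ≈ 20.132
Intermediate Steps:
z(N, I) = 0 (z(N, I) = 4 - 4 = 0)
h(D) = 12 + 2*D (h(D) = (D + 6)*2 = (6 + D)*2 = 12 + 2*D)
J = 34/5 (J = -(-34 - 1*0)/5 = -(-34 + 0)/5 = -⅕*(-34) = 34/5 ≈ 6.8000)
136/(57 + J) + h(3) = 136/(57 + 34/5) + (12 + 2*3) = 136/(319/5) + (12 + 6) = 136*(5/319) + 18 = 680/319 + 18 = 6422/319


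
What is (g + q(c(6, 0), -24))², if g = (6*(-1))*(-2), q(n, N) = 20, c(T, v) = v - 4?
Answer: 1024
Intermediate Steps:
c(T, v) = -4 + v
g = 12 (g = -6*(-2) = 12)
(g + q(c(6, 0), -24))² = (12 + 20)² = 32² = 1024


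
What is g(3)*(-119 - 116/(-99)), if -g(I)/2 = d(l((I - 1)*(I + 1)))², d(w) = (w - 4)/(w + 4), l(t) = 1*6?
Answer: 4666/495 ≈ 9.4263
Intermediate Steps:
l(t) = 6
d(w) = (-4 + w)/(4 + w)
g(I) = -2/25 (g(I) = -2*(-4 + 6)²/(4 + 6)² = -2*(2/10)² = -2*((⅒)*2)² = -2*(⅕)² = -2*1/25 = -2/25)
g(3)*(-119 - 116/(-99)) = -2*(-119 - 116/(-99))/25 = -2*(-119 - 116*(-1/99))/25 = -2*(-119 + 116/99)/25 = -2/25*(-11665/99) = 4666/495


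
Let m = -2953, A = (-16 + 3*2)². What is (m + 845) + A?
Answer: -2008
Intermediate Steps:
A = 100 (A = (-16 + 6)² = (-10)² = 100)
(m + 845) + A = (-2953 + 845) + 100 = -2108 + 100 = -2008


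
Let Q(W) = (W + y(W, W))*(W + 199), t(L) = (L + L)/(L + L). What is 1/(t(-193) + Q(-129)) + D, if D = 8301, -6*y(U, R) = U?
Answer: 62456723/7524 ≈ 8301.0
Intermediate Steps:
y(U, R) = -U/6
t(L) = 1 (t(L) = (2*L)/((2*L)) = (2*L)*(1/(2*L)) = 1)
Q(W) = 5*W*(199 + W)/6 (Q(W) = (W - W/6)*(W + 199) = (5*W/6)*(199 + W) = 5*W*(199 + W)/6)
1/(t(-193) + Q(-129)) + D = 1/(1 + (⅚)*(-129)*(199 - 129)) + 8301 = 1/(1 + (⅚)*(-129)*70) + 8301 = 1/(1 - 7525) + 8301 = 1/(-7524) + 8301 = -1/7524 + 8301 = 62456723/7524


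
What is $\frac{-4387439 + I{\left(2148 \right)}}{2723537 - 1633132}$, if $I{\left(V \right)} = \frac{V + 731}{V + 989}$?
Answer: $- \frac{13763393264}{3420600485} \approx -4.0237$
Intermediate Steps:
$I{\left(V \right)} = \frac{731 + V}{989 + V}$
$\frac{-4387439 + I{\left(2148 \right)}}{2723537 - 1633132} = \frac{-4387439 + \frac{731 + 2148}{989 + 2148}}{2723537 - 1633132} = \frac{-4387439 + \frac{1}{3137} \cdot 2879}{1090405} = \left(-4387439 + \frac{1}{3137} \cdot 2879\right) \frac{1}{1090405} = \left(-4387439 + \frac{2879}{3137}\right) \frac{1}{1090405} = \left(- \frac{13763393264}{3137}\right) \frac{1}{1090405} = - \frac{13763393264}{3420600485}$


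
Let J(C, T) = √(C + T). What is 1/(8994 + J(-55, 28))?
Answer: 2998/26964021 - I*√3/26964021 ≈ 0.00011119 - 6.4236e-8*I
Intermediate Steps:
1/(8994 + J(-55, 28)) = 1/(8994 + √(-55 + 28)) = 1/(8994 + √(-27)) = 1/(8994 + 3*I*√3)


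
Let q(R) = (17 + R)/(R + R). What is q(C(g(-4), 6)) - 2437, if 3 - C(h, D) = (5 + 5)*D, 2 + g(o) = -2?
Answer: -138889/57 ≈ -2436.6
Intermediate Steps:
g(o) = -4 (g(o) = -2 - 2 = -4)
C(h, D) = 3 - 10*D (C(h, D) = 3 - (5 + 5)*D = 3 - 10*D)
q(R) = (17 + R)/(2*R) (q(R) = (17 + R)/((2*R)) = (17 + R)*(1/(2*R)) = (17 + R)/(2*R))
q(C(g(-4), 6)) - 2437 = (17 + (3 - 10*6))/(2*(3 - 10*6)) - 2437 = (17 + (3 - 60))/(2*(3 - 60)) - 2437 = (½)*(17 - 57)/(-57) - 2437 = (½)*(-1/57)*(-40) - 2437 = 20/57 - 2437 = -138889/57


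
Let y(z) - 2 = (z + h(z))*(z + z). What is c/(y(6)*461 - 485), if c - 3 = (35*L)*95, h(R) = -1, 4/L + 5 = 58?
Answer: 13459/1489141 ≈ 0.0090381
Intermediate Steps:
L = 4/53 (L = 4/(-5 + 58) = 4/53 ≈ 0.075472)
y(z) = 2 + 2*z*(-1 + z) (y(z) = 2 + (z - 1)*(z + z) = 2 + (-1 + z)*(2*z) = 2 + 2*z*(-1 + z))
c = 13459/53 (c = 3 + (35*(4/53))*95 = 3 + (140/53)*95 = 3 + 13300/53 = 13459/53 ≈ 253.94)
c/(y(6)*461 - 485) = 13459/(53*((2 - 2*6 + 2*6²)*461 - 485)) = 13459/(53*((2 - 12 + 2*36)*461 - 485)) = 13459/(53*((2 - 12 + 72)*461 - 485)) = 13459/(53*(62*461 - 485)) = 13459/(53*(28582 - 485)) = (13459/53)/28097 = (13459/53)*(1/28097) = 13459/1489141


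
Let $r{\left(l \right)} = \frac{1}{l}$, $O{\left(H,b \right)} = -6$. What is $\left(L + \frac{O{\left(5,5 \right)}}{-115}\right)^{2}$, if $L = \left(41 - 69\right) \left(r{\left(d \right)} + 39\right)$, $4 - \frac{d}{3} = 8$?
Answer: $\frac{141313590889}{119025} \approx 1.1873 \cdot 10^{6}$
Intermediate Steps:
$d = -12$ ($d = 12 - 24 = -12$)
$L = - \frac{3269}{3}$ ($L = \left(41 - 69\right) \left(\frac{1}{-12} + 39\right) = - 28 \left(- \frac{1}{12} + 39\right) = \left(-28\right) \frac{467}{12} = - \frac{3269}{3} \approx -1089.7$)
$\left(L + \frac{O{\left(5,5 \right)}}{-115}\right)^{2} = \left(- \frac{3269}{3} - \frac{6}{-115}\right)^{2} = \left(- \frac{3269}{3} - - \frac{6}{115}\right)^{2} = \left(- \frac{3269}{3} + \frac{6}{115}\right)^{2} = \left(- \frac{375917}{345}\right)^{2} = \frac{141313590889}{119025}$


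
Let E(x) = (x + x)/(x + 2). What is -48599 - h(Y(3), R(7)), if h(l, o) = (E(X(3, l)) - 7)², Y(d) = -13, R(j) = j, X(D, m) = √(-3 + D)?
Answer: -48648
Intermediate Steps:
E(x) = 2*x/(2 + x) (E(x) = (2*x)/(2 + x) = 2*x/(2 + x))
h(l, o) = 49 (h(l, o) = (2*√(-3 + 3)/(2 + √(-3 + 3)) - 7)² = (2*√0/(2 + √0) - 7)² = (2*0/(2 + 0) - 7)² = (2*0/2 - 7)² = (2*0*(½) - 7)² = (0 - 7)² = (-7)² = 49)
-48599 - h(Y(3), R(7)) = -48599 - 1*49 = -48599 - 49 = -48648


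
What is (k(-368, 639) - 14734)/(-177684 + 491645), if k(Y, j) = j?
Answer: -14095/313961 ≈ -0.044894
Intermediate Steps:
(k(-368, 639) - 14734)/(-177684 + 491645) = (639 - 14734)/(-177684 + 491645) = -14095/313961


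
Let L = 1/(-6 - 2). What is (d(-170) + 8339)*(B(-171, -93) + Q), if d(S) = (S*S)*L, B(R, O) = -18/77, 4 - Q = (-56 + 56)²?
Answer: 1370685/77 ≈ 17801.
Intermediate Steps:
Q = 4 (Q = 4 - (-56 + 56)² = 4 - 1*0² = 4 - 1*0 = 4 + 0 = 4)
L = -⅛ (L = 1/(-8) = -⅛ ≈ -0.12500)
B(R, O) = -18/77 (B(R, O) = -18*1/77 = -18/77)
d(S) = -S²/8 (d(S) = (S*S)*(-⅛) = S²*(-⅛) = -S²/8)
(d(-170) + 8339)*(B(-171, -93) + Q) = (-⅛*(-170)² + 8339)*(-18/77 + 4) = (-⅛*28900 + 8339)*(290/77) = (-7225/2 + 8339)*(290/77) = (9453/2)*(290/77) = 1370685/77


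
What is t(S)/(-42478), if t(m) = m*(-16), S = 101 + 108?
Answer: 1672/21239 ≈ 0.078723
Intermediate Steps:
S = 209
t(m) = -16*m
t(S)/(-42478) = -16*209/(-42478) = -3344*(-1/42478) = 1672/21239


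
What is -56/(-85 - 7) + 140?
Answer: 3234/23 ≈ 140.61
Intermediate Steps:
-56/(-85 - 7) + 140 = -56/(-92) + 140 = -1/92*(-56) + 140 = 14/23 + 140 = 3234/23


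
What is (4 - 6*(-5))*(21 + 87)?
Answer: 3672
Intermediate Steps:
(4 - 6*(-5))*(21 + 87) = (4 + 30)*108 = 34*108 = 3672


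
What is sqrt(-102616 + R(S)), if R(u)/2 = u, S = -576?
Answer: 2*I*sqrt(25942) ≈ 322.13*I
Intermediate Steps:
R(u) = 2*u
sqrt(-102616 + R(S)) = sqrt(-102616 + 2*(-576)) = sqrt(-102616 - 1152) = sqrt(-103768) = 2*I*sqrt(25942)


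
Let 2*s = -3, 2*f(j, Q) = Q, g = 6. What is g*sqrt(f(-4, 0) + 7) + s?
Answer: -3/2 + 6*sqrt(7) ≈ 14.375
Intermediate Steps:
f(j, Q) = Q/2
s = -3/2 (s = (1/2)*(-3) = -3/2 ≈ -1.5000)
g*sqrt(f(-4, 0) + 7) + s = 6*sqrt((1/2)*0 + 7) - 3/2 = 6*sqrt(0 + 7) - 3/2 = 6*sqrt(7) - 3/2 = -3/2 + 6*sqrt(7)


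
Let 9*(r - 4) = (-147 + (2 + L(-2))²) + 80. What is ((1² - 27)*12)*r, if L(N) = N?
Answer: 3224/3 ≈ 1074.7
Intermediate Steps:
r = -31/9 (r = 4 + ((-147 + (2 - 2)²) + 80)/9 = 4 + ((-147 + 0²) + 80)/9 = 4 + ((-147 + 0) + 80)/9 = 4 + (-147 + 80)/9 = 4 + (⅑)*(-67) = 4 - 67/9 = -31/9 ≈ -3.4444)
((1² - 27)*12)*r = ((1² - 27)*12)*(-31/9) = ((1 - 27)*12)*(-31/9) = -26*12*(-31/9) = -312*(-31/9) = 3224/3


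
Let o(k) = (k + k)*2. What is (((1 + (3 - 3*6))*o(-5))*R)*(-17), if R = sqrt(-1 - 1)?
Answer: -4760*I*sqrt(2) ≈ -6731.7*I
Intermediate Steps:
o(k) = 4*k (o(k) = (2*k)*2 = 4*k)
R = I*sqrt(2) (R = sqrt(-2) = I*sqrt(2) ≈ 1.4142*I)
(((1 + (3 - 3*6))*o(-5))*R)*(-17) = (((1 + (3 - 3*6))*(4*(-5)))*(I*sqrt(2)))*(-17) = (((1 + (3 - 1*18))*(-20))*(I*sqrt(2)))*(-17) = (((1 + (3 - 18))*(-20))*(I*sqrt(2)))*(-17) = (((1 - 15)*(-20))*(I*sqrt(2)))*(-17) = ((-14*(-20))*(I*sqrt(2)))*(-17) = (280*(I*sqrt(2)))*(-17) = (280*I*sqrt(2))*(-17) = -4760*I*sqrt(2)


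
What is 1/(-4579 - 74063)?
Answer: -1/78642 ≈ -1.2716e-5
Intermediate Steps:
1/(-4579 - 74063) = 1/(-78642) = -1/78642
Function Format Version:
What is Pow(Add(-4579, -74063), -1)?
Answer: Rational(-1, 78642) ≈ -1.2716e-5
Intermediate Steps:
Pow(Add(-4579, -74063), -1) = Pow(-78642, -1) = Rational(-1, 78642)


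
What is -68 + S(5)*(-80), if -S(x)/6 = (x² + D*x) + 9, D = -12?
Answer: -12548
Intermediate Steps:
S(x) = -54 - 6*x² + 72*x (S(x) = -6*((x² - 12*x) + 9) = -6*(9 + x² - 12*x) = -54 - 6*x² + 72*x)
-68 + S(5)*(-80) = -68 + (-54 - 6*5² + 72*5)*(-80) = -68 + (-54 - 6*25 + 360)*(-80) = -68 + (-54 - 150 + 360)*(-80) = -68 + 156*(-80) = -68 - 12480 = -12548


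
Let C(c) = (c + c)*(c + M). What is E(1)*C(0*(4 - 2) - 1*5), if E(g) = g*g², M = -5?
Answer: 100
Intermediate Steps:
E(g) = g³
C(c) = 2*c*(-5 + c) (C(c) = (c + c)*(c - 5) = (2*c)*(-5 + c) = 2*c*(-5 + c))
E(1)*C(0*(4 - 2) - 1*5) = 1³*(2*(0*(4 - 2) - 1*5)*(-5 + (0*(4 - 2) - 1*5))) = 1*(2*(0*2 - 5)*(-5 + (0*2 - 5))) = 1*(2*(0 - 5)*(-5 + (0 - 5))) = 1*(2*(-5)*(-5 - 5)) = 1*(2*(-5)*(-10)) = 1*100 = 100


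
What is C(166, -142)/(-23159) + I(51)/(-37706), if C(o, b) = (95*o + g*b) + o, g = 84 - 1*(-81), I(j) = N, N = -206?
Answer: 143669759/436616627 ≈ 0.32905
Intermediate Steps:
I(j) = -206
g = 165 (g = 84 + 81 = 165)
C(o, b) = 96*o + 165*b (C(o, b) = (95*o + 165*b) + o = 96*o + 165*b)
C(166, -142)/(-23159) + I(51)/(-37706) = (96*166 + 165*(-142))/(-23159) - 206/(-37706) = (15936 - 23430)*(-1/23159) - 206*(-1/37706) = -7494*(-1/23159) + 103/18853 = 7494/23159 + 103/18853 = 143669759/436616627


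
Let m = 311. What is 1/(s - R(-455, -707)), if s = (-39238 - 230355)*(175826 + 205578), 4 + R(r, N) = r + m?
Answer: -1/102823848424 ≈ -9.7254e-12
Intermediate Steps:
R(r, N) = 307 + r (R(r, N) = -4 + (r + 311) = -4 + (311 + r) = 307 + r)
s = -102823848572 (s = -269593*381404 = -102823848572)
1/(s - R(-455, -707)) = 1/(-102823848572 - (307 - 455)) = 1/(-102823848572 - 1*(-148)) = 1/(-102823848572 + 148) = 1/(-102823848424) = -1/102823848424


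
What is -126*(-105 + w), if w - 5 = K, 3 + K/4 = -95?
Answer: 61992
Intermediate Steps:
K = -392 (K = -12 + 4*(-95) = -12 - 380 = -392)
w = -387 (w = 5 - 392 = -387)
-126*(-105 + w) = -126*(-105 - 387) = -126*(-492) = 61992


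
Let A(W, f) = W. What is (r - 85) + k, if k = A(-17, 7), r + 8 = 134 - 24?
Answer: 0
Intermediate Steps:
r = 102 (r = -8 + (134 - 24) = -8 + 110 = 102)
k = -17
(r - 85) + k = (102 - 85) - 17 = 17 - 17 = 0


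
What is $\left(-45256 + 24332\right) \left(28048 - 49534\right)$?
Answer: $449573064$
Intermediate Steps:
$\left(-45256 + 24332\right) \left(28048 - 49534\right) = \left(-20924\right) \left(-21486\right) = 449573064$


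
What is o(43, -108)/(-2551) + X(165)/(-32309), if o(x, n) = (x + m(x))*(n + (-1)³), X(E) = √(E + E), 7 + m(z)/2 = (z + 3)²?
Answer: 464449/2551 - √330/32309 ≈ 182.06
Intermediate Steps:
m(z) = -14 + 2*(3 + z)² (m(z) = -14 + 2*(z + 3)² = -14 + 2*(3 + z)²)
X(E) = √2*√E (X(E) = √(2*E) = √2*√E)
o(x, n) = (-1 + n)*(-14 + x + 2*(3 + x)²) (o(x, n) = (x + (-14 + 2*(3 + x)²))*(n + (-1)³) = (-14 + x + 2*(3 + x)²)*(n - 1) = (-14 + x + 2*(3 + x)²)*(-1 + n) = (-1 + n)*(-14 + x + 2*(3 + x)²))
o(43, -108)/(-2551) + X(165)/(-32309) = (14 - 1*43 - 2*(3 + 43)² - 108*43 + 2*(-108)*(-7 + (3 + 43)²))/(-2551) + (√2*√165)/(-32309) = (14 - 43 - 2*46² - 4644 + 2*(-108)*(-7 + 46²))*(-1/2551) + √330*(-1/32309) = (14 - 43 - 2*2116 - 4644 + 2*(-108)*(-7 + 2116))*(-1/2551) - √330/32309 = (14 - 43 - 4232 - 4644 + 2*(-108)*2109)*(-1/2551) - √330/32309 = (14 - 43 - 4232 - 4644 - 455544)*(-1/2551) - √330/32309 = -464449*(-1/2551) - √330/32309 = 464449/2551 - √330/32309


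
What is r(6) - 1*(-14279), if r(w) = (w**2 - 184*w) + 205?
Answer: 13416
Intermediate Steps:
r(w) = 205 + w**2 - 184*w
r(6) - 1*(-14279) = (205 + 6**2 - 184*6) - 1*(-14279) = (205 + 36 - 1104) + 14279 = -863 + 14279 = 13416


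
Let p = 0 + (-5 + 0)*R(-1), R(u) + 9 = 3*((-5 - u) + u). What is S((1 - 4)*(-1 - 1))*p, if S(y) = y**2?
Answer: 4320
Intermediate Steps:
R(u) = -24 (R(u) = -9 + 3*((-5 - u) + u) = -9 + 3*(-5) = -9 - 15 = -24)
p = 120 (p = 0 + (-5 + 0)*(-24) = 0 - 5*(-24) = 0 + 120 = 120)
S((1 - 4)*(-1 - 1))*p = ((1 - 4)*(-1 - 1))**2*120 = (-3*(-2))**2*120 = 6**2*120 = 36*120 = 4320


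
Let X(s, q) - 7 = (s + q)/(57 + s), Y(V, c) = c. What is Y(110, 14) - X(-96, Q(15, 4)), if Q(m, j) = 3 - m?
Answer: 55/13 ≈ 4.2308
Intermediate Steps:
X(s, q) = 7 + (q + s)/(57 + s) (X(s, q) = 7 + (s + q)/(57 + s) = 7 + (q + s)/(57 + s))
Y(110, 14) - X(-96, Q(15, 4)) = 14 - (399 + (3 - 1*15) + 8*(-96))/(57 - 96) = 14 - (399 + (3 - 15) - 768)/(-39) = 14 - (-1)*(399 - 12 - 768)/39 = 14 - (-1)*(-381)/39 = 14 - 1*127/13 = 14 - 127/13 = 55/13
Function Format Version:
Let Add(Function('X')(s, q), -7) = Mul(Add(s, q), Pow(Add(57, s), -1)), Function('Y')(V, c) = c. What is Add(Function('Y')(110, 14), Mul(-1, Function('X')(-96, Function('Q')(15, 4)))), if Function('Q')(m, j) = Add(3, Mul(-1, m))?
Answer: Rational(55, 13) ≈ 4.2308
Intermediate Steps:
Function('X')(s, q) = Add(7, Mul(Pow(Add(57, s), -1), Add(q, s))) (Function('X')(s, q) = Add(7, Mul(Add(s, q), Pow(Add(57, s), -1))) = Add(7, Mul(Add(q, s), Pow(Add(57, s), -1))) = Add(7, Mul(Pow(Add(57, s), -1), Add(q, s))))
Add(Function('Y')(110, 14), Mul(-1, Function('X')(-96, Function('Q')(15, 4)))) = Add(14, Mul(-1, Mul(Pow(Add(57, -96), -1), Add(399, Add(3, Mul(-1, 15)), Mul(8, -96))))) = Add(14, Mul(-1, Mul(Pow(-39, -1), Add(399, Add(3, -15), -768)))) = Add(14, Mul(-1, Mul(Rational(-1, 39), Add(399, -12, -768)))) = Add(14, Mul(-1, Mul(Rational(-1, 39), -381))) = Add(14, Mul(-1, Rational(127, 13))) = Add(14, Rational(-127, 13)) = Rational(55, 13)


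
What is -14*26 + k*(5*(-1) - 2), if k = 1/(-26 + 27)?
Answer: -371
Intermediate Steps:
k = 1 (k = 1/1 = 1)
-14*26 + k*(5*(-1) - 2) = -14*26 + 1*(5*(-1) - 2) = -364 + 1*(-5 - 2) = -364 + 1*(-7) = -364 - 7 = -371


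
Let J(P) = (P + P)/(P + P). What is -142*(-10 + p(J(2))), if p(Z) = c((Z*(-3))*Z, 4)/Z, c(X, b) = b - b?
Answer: 1420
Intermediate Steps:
c(X, b) = 0
J(P) = 1 (J(P) = (2*P)/((2*P)) = (2*P)*(1/(2*P)) = 1)
p(Z) = 0 (p(Z) = 0/Z = 0)
-142*(-10 + p(J(2))) = -142*(-10 + 0) = -142*(-10) = 1420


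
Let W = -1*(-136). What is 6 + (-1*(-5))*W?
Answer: 686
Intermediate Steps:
W = 136
6 + (-1*(-5))*W = 6 - 1*(-5)*136 = 6 + 5*136 = 6 + 680 = 686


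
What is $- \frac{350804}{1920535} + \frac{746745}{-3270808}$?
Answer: $- \frac{2581562438207}{6281701242280} \approx -0.41097$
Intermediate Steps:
$- \frac{350804}{1920535} + \frac{746745}{-3270808} = \left(-350804\right) \frac{1}{1920535} + 746745 \left(- \frac{1}{3270808}\right) = - \frac{350804}{1920535} - \frac{746745}{3270808} = - \frac{2581562438207}{6281701242280}$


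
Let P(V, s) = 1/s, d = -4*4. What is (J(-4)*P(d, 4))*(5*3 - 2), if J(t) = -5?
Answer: -65/4 ≈ -16.250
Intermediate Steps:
d = -16
(J(-4)*P(d, 4))*(5*3 - 2) = (-5/4)*(5*3 - 2) = (-5*1/4)*(15 - 2) = -5/4*13 = -65/4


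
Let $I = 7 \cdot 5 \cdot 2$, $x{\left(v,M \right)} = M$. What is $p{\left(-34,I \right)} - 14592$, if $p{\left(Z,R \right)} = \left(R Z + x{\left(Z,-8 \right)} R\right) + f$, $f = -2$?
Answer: $-17534$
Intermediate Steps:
$I = 70$ ($I = 35 \cdot 2 = 70$)
$p{\left(Z,R \right)} = -2 - 8 R + R Z$ ($p{\left(Z,R \right)} = \left(R Z - 8 R\right) - 2 = \left(- 8 R + R Z\right) - 2 = -2 - 8 R + R Z$)
$p{\left(-34,I \right)} - 14592 = \left(-2 - 560 + 70 \left(-34\right)\right) - 14592 = \left(-2 - 560 - 2380\right) - 14592 = -2942 - 14592 = -17534$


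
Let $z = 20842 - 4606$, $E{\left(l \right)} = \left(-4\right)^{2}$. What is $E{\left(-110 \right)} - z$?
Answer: $-16220$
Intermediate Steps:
$E{\left(l \right)} = 16$
$z = 16236$
$E{\left(-110 \right)} - z = 16 - 16236 = -16220$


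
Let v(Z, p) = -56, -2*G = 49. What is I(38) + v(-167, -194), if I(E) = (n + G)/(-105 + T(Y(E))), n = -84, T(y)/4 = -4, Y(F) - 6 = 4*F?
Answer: -13335/242 ≈ -55.103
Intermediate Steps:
Y(F) = 6 + 4*F
G = -49/2 (G = -½*49 = -49/2 ≈ -24.500)
T(y) = -16 (T(y) = 4*(-4) = -16)
I(E) = 217/242 (I(E) = (-84 - 49/2)/(-105 - 16) = -217/2/(-121) = -217/2*(-1/121) = 217/242)
I(38) + v(-167, -194) = 217/242 - 56 = -13335/242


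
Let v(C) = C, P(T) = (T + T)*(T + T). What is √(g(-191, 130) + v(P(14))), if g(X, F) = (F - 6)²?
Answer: 4*√1010 ≈ 127.12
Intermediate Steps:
g(X, F) = (-6 + F)²
P(T) = 4*T² (P(T) = (2*T)*(2*T) = 4*T²)
√(g(-191, 130) + v(P(14))) = √((-6 + 130)² + 4*14²) = √(124² + 4*196) = √(15376 + 784) = √16160 = 4*√1010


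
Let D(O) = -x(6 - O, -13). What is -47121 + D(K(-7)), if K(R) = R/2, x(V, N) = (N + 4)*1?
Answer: -47112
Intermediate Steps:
x(V, N) = 4 + N (x(V, N) = (4 + N)*1 = 4 + N)
K(R) = R/2 (K(R) = R*(½) = R/2)
D(O) = 9 (D(O) = -(4 - 13) = -1*(-9) = 9)
-47121 + D(K(-7)) = -47121 + 9 = -47112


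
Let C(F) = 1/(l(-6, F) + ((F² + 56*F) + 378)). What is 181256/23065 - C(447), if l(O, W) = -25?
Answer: 40817740599/5194099610 ≈ 7.8585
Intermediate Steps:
C(F) = 1/(353 + F² + 56*F) (C(F) = 1/(-25 + ((F² + 56*F) + 378)) = 1/(-25 + (378 + F² + 56*F)) = 1/(353 + F² + 56*F))
181256/23065 - C(447) = 181256/23065 - 1/(353 + 447² + 56*447) = 181256*(1/23065) - 1/(353 + 199809 + 25032) = 181256/23065 - 1/225194 = 40817740599/5194099610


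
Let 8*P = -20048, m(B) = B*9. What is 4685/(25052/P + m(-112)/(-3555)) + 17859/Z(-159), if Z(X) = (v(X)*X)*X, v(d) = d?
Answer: -1035644315571259/2147149054854 ≈ -482.33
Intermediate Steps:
m(B) = 9*B
P = -2506 (P = (⅛)*(-20048) = -2506)
Z(X) = X³ (Z(X) = (X*X)*X = X²*X = X³)
4685/(25052/P + m(-112)/(-3555)) + 17859/Z(-159) = 4685/(25052/(-2506) + (9*(-112))/(-3555)) + 17859/((-159)³) = 4685/(25052*(-1/2506) - 1008*(-1/3555)) + 17859/(-4019679) = 4685/(-12526/1253 + 112/395) + 17859*(-1/4019679) = 4685/(-4807434/494935) - 5953/1339893 = 4685*(-494935/4807434) - 5953/1339893 = -2318770475/4807434 - 5953/1339893 = -1035644315571259/2147149054854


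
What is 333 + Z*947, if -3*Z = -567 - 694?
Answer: 1195166/3 ≈ 3.9839e+5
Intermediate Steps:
Z = 1261/3 (Z = -(-567 - 694)/3 = -⅓*(-1261) = 1261/3 ≈ 420.33)
333 + Z*947 = 333 + (1261/3)*947 = 333 + 1194167/3 = 1195166/3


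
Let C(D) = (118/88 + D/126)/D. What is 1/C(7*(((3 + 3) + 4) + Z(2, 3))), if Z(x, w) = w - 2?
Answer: 30492/773 ≈ 39.446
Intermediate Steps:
Z(x, w) = -2 + w
C(D) = (59/44 + D/126)/D (C(D) = (118*(1/88) + D*(1/126))/D = (59/44 + D/126)/D)
1/C(7*(((3 + 3) + 4) + Z(2, 3))) = 1/((3717 + 22*(7*(((3 + 3) + 4) + (-2 + 3))))/(2772*((7*(((3 + 3) + 4) + (-2 + 3)))))) = 1/((3717 + 22*(7*((6 + 4) + 1)))/(2772*((7*((6 + 4) + 1))))) = 1/((3717 + 22*(7*(10 + 1)))/(2772*((7*(10 + 1))))) = 1/((3717 + 22*(7*11))/(2772*((7*11)))) = 1/((1/2772)*(3717 + 22*77)/77) = 1/((1/2772)*(1/77)*(3717 + 1694)) = 1/((1/2772)*(1/77)*5411) = 1/(773/30492) = 30492/773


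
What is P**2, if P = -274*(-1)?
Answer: 75076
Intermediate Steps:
P = 274
P**2 = 274**2 = 75076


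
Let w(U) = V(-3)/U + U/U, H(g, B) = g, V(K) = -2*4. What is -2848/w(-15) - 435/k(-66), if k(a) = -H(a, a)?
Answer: -943175/506 ≈ -1864.0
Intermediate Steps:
V(K) = -8
w(U) = 1 - 8/U (w(U) = -8/U + U/U = -8/U + 1 = 1 - 8/U)
k(a) = -a
-2848/w(-15) - 435/k(-66) = -2848*(-15/(-8 - 15)) - 435/((-1*(-66))) = -2848/((-1/15*(-23))) - 435/66 = -2848/23/15 - 435*1/66 = -2848*15/23 - 145/22 = -42720/23 - 145/22 = -943175/506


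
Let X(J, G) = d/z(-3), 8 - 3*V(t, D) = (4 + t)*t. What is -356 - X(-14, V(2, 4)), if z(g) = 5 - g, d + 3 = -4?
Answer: -2841/8 ≈ -355.13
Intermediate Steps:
d = -7 (d = -3 - 4 = -7)
V(t, D) = 8/3 - t*(4 + t)/3 (V(t, D) = 8/3 - (4 + t)*t/3 = 8/3 - t*(4 + t)/3)
X(J, G) = -7/8 (X(J, G) = -7/(5 - 1*(-3)) = -7/(5 + 3) = -7/8)
-356 - X(-14, V(2, 4)) = -356 - 1*(-7/8) = -356 + 7/8 = -2841/8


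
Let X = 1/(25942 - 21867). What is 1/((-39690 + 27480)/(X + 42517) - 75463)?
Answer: -7875308/594296629229 ≈ -1.3251e-5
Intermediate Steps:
X = 1/4075 ≈ 0.00024540
1/((-39690 + 27480)/(X + 42517) - 75463) = 1/((-39690 + 27480)/(1/4075 + 42517) - 75463) = 1/(-12210/173256776/4075 - 75463) = 1/(-12210*4075/173256776 - 75463) = 1/(-2261625/7875308 - 75463) = 1/(-594296629229/7875308) = -7875308/594296629229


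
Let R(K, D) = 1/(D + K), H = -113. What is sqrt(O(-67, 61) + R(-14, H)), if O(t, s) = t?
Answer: I*sqrt(1080770)/127 ≈ 8.1858*I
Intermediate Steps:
sqrt(O(-67, 61) + R(-14, H)) = sqrt(-67 + 1/(-113 - 14)) = sqrt(-67 + 1/(-127)) = sqrt(-67 - 1/127) = sqrt(-8510/127) = I*sqrt(1080770)/127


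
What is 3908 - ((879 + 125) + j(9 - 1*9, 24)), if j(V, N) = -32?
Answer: 2936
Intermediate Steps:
3908 - ((879 + 125) + j(9 - 1*9, 24)) = 3908 - ((879 + 125) - 32) = 3908 - (1004 - 32) = 3908 - 1*972 = 3908 - 972 = 2936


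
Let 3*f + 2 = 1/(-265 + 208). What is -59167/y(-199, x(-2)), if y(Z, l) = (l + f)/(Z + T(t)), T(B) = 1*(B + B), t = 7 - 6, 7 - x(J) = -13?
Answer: 1993158729/3305 ≈ 6.0307e+5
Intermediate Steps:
x(J) = 20 (x(J) = 7 - 1*(-13) = 7 + 13 = 20)
t = 1
T(B) = 2*B (T(B) = 1*(2*B) = 2*B)
f = -115/171 (f = -⅔ + 1/(3*(-265 + 208)) = -⅔ + (⅓)/(-57) = -⅔ + (⅓)*(-1/57) = -⅔ - 1/171 = -115/171 ≈ -0.67251)
y(Z, l) = (-115/171 + l)/(2 + Z) (y(Z, l) = (l - 115/171)/(Z + 2*1) = (-115/171 + l)/(Z + 2) = (-115/171 + l)/(2 + Z))
-59167/y(-199, x(-2)) = -59167*(2 - 199)/(-115/171 + 20) = -59167/((3305/171)/(-197)) = -59167/((-1/197*3305/171)) = -59167/(-3305/33687) = -59167*(-33687/3305) = 1993158729/3305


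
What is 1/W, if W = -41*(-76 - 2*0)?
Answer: 1/3116 ≈ 0.00032092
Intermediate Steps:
W = 3116 (W = -41*(-76 + 0) = -41*(-76) = 3116)
1/W = 1/3116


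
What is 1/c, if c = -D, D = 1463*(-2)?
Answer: 1/2926 ≈ 0.00034176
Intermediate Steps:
D = -2926
c = 2926 (c = -1*(-2926) = 2926)
1/c = 1/2926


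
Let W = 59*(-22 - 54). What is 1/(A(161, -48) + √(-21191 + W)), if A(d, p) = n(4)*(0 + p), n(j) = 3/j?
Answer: -36/26971 - 5*I*√1027/26971 ≈ -0.0013348 - 0.005941*I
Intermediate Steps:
W = -4484 (W = 59*(-76) = -4484)
A(d, p) = 3*p/4 (A(d, p) = (3/4)*(0 + p) = (3*(¼))*p = 3*p/4)
1/(A(161, -48) + √(-21191 + W)) = 1/((¾)*(-48) + √(-21191 - 4484)) = 1/(-36 + √(-25675)) = 1/(-36 + 5*I*√1027)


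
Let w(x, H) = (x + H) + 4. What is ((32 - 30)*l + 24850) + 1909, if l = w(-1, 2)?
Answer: 26769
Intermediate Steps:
w(x, H) = 4 + H + x (w(x, H) = (H + x) + 4 = 4 + H + x)
l = 5 (l = 4 + 2 - 1 = 5)
((32 - 30)*l + 24850) + 1909 = ((32 - 30)*5 + 24850) + 1909 = (2*5 + 24850) + 1909 = (10 + 24850) + 1909 = 24860 + 1909 = 26769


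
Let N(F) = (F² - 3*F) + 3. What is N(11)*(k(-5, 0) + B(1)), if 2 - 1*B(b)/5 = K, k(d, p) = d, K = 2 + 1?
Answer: -910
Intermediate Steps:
K = 3
N(F) = 3 + F² - 3*F
B(b) = -5 (B(b) = 10 - 5*3 = 10 - 15 = -5)
N(11)*(k(-5, 0) + B(1)) = (3 + 11² - 3*11)*(-5 - 5) = (3 + 121 - 33)*(-10) = 91*(-10) = -910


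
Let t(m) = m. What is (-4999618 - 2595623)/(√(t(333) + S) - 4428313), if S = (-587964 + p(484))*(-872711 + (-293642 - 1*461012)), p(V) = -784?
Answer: 1978476732849/1097167537448 + 7595241*√958107889353/18651848136616 ≈ 2.2019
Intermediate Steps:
S = 958107889020 (S = (-587964 - 784)*(-872711 + (-293642 - 1*461012)) = -588748*(-872711 + (-293642 - 461012)) = -588748*(-872711 - 754654) = -588748*(-1627365) = 958107889020)
(-4999618 - 2595623)/(√(t(333) + S) - 4428313) = (-4999618 - 2595623)/(√(333 + 958107889020) - 4428313) = -7595241/(√958107889353 - 4428313) = -7595241/(-4428313 + √958107889353)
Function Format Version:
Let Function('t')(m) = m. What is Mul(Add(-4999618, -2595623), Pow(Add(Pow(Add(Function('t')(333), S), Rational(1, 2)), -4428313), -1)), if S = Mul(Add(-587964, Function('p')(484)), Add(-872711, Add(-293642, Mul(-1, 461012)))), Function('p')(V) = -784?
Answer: Add(Rational(1978476732849, 1097167537448), Mul(Rational(7595241, 18651848136616), Pow(958107889353, Rational(1, 2)))) ≈ 2.2019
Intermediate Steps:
S = 958107889020 (S = Mul(Add(-587964, -784), Add(-872711, Add(-293642, Mul(-1, 461012)))) = Mul(-588748, Add(-872711, Add(-293642, -461012))) = Mul(-588748, Add(-872711, -754654)) = Mul(-588748, -1627365) = 958107889020)
Mul(Add(-4999618, -2595623), Pow(Add(Pow(Add(Function('t')(333), S), Rational(1, 2)), -4428313), -1)) = Mul(Add(-4999618, -2595623), Pow(Add(Pow(Add(333, 958107889020), Rational(1, 2)), -4428313), -1)) = Mul(-7595241, Pow(Add(Pow(958107889353, Rational(1, 2)), -4428313), -1)) = Mul(-7595241, Pow(Add(-4428313, Pow(958107889353, Rational(1, 2))), -1))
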